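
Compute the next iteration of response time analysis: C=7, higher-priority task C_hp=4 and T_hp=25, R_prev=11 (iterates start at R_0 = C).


R_next = C + ceil(R_prev / T_hp) * C_hp
ceil(11 / 25) = ceil(0.44) = 1
Interference = 1 * 4 = 4
R_next = 7 + 4 = 11
R_next = R_prev, so the iteration has converged (response time = 11).

11


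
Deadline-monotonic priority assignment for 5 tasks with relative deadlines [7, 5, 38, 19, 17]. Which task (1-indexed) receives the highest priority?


Sort tasks by relative deadline (ascending):
  Task 2: deadline = 5
  Task 1: deadline = 7
  Task 5: deadline = 17
  Task 4: deadline = 19
  Task 3: deadline = 38
Priority order (highest first): [2, 1, 5, 4, 3]
Highest priority task = 2

2


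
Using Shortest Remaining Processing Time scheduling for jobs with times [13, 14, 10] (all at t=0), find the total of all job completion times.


Since all jobs arrive at t=0, SRPT equals SPT ordering.
SPT order: [10, 13, 14]
Completion times:
  Job 1: p=10, C=10
  Job 2: p=13, C=23
  Job 3: p=14, C=37
Total completion time = 10 + 23 + 37 = 70

70


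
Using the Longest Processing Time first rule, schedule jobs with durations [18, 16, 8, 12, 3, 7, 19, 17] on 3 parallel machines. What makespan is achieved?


Sort jobs in decreasing order (LPT): [19, 18, 17, 16, 12, 8, 7, 3]
Assign each job to the least loaded machine:
  Machine 1: jobs [19, 8, 7], load = 34
  Machine 2: jobs [18, 12, 3], load = 33
  Machine 3: jobs [17, 16], load = 33
Makespan = max load = 34

34


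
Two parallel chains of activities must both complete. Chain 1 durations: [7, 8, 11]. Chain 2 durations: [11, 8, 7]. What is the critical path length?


Path A total = 7 + 8 + 11 = 26
Path B total = 11 + 8 + 7 = 26
Critical path = longest path = max(26, 26) = 26

26


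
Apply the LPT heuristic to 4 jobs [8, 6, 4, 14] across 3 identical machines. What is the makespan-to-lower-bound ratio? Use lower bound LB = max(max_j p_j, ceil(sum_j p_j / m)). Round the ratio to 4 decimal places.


LPT order: [14, 8, 6, 4]
Machine loads after assignment: [14, 8, 10]
LPT makespan = 14
Lower bound = max(max_job, ceil(total/3)) = max(14, 11) = 14
Ratio = 14 / 14 = 1.0

1.0


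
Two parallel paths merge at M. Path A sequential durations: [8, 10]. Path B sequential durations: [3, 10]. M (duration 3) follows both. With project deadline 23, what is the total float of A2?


Forward pass: ES(A2) = sum of predecessors on chain A = 8
EF = ES + duration = 8 + 10 = 18
Backward pass: LF(M) = deadline = 23; LS(M) = 23 - 3 = 20
LF(A2) = LS(M) - sum(successors on chain A) = 20 - 0 = 20
LS = LF - duration = 20 - 10 = 10
Total float = LS - ES = 10 - 8 = 2

2


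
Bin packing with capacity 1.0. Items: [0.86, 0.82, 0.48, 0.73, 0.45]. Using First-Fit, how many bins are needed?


Place items sequentially using First-Fit:
  Item 0.86 -> new Bin 1
  Item 0.82 -> new Bin 2
  Item 0.48 -> new Bin 3
  Item 0.73 -> new Bin 4
  Item 0.45 -> Bin 3 (now 0.93)
Total bins used = 4

4


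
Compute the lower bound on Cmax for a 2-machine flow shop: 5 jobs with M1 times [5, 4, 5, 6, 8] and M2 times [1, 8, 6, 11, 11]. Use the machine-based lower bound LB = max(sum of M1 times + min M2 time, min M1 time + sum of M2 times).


LB1 = sum(M1 times) + min(M2 times) = 28 + 1 = 29
LB2 = min(M1 times) + sum(M2 times) = 4 + 37 = 41
Lower bound = max(LB1, LB2) = max(29, 41) = 41

41


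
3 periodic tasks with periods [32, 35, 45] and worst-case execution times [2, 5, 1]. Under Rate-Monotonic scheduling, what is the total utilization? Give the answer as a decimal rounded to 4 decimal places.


Compute individual utilizations (exact fractions):
  Task 1: C/T = 2/32 = 1/16 (approx. 0.0625)
  Task 2: C/T = 5/35 = 1/7 (approx. 0.1429)
  Task 3: C/T = 1/45 (approx. 0.0222)
Total utilization U = 1/16 + 1/7 + 1/45 = 1147/5040
Rounded to 4 decimal places: U = 0.2276
RM (Liu & Layland) bound for 3 tasks = 0.779763; compare with U = 1147/5040 (approx. 0.227579)
U <= bound, so schedulable by RM sufficient condition.

0.2276


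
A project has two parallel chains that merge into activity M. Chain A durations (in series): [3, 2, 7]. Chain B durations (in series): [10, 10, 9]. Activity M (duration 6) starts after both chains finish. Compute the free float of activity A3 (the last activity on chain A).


ES(A3) = sum of predecessors on chain A = 5
EF(A3) = ES + duration = 5 + 7 = 12
Successor of A3 is M. ES(M) = max(sum(A), sum(B)) = max(12, 29) = 29
Free float = ES(successor) - EF(current) = 29 - 12 = 17

17


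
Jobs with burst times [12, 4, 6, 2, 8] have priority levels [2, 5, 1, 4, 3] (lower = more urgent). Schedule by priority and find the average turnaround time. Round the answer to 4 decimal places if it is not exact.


Sort by priority (ascending = highest first):
Order: [(1, 6), (2, 12), (3, 8), (4, 2), (5, 4)]
Completion times:
  Priority 1, burst=6, C=6
  Priority 2, burst=12, C=18
  Priority 3, burst=8, C=26
  Priority 4, burst=2, C=28
  Priority 5, burst=4, C=32
Average turnaround = 110/5 = 22.0

22.0


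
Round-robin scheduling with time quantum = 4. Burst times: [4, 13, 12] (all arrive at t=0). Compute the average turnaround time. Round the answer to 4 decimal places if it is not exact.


Time quantum = 4
Execution trace:
  J1 runs 4 units, time = 4
  J2 runs 4 units, time = 8
  J3 runs 4 units, time = 12
  J2 runs 4 units, time = 16
  J3 runs 4 units, time = 20
  J2 runs 4 units, time = 24
  J3 runs 4 units, time = 28
  J2 runs 1 units, time = 29
Finish times: [4, 29, 28]
Average turnaround = 61/3 = 20.3333

20.3333


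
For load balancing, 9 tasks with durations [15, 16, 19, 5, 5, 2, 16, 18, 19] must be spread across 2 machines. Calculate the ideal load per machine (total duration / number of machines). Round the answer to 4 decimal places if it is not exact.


Total processing time = 15 + 16 + 19 + 5 + 5 + 2 + 16 + 18 + 19 = 115
Number of machines = 2
Ideal balanced load = 115 / 2 = 57.5

57.5


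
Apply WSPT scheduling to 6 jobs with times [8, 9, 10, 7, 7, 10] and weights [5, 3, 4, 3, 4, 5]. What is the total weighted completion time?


Compute p/w ratios and sort ascending (WSPT): [(8, 5), (7, 4), (10, 5), (7, 3), (10, 4), (9, 3)]
Compute weighted completion times:
  Job (p=8,w=5): C=8, w*C=5*8=40
  Job (p=7,w=4): C=15, w*C=4*15=60
  Job (p=10,w=5): C=25, w*C=5*25=125
  Job (p=7,w=3): C=32, w*C=3*32=96
  Job (p=10,w=4): C=42, w*C=4*42=168
  Job (p=9,w=3): C=51, w*C=3*51=153
Total weighted completion time = 642

642


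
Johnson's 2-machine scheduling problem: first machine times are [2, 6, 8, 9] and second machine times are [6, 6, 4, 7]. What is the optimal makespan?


Apply Johnson's rule:
  Group 1 (a <= b): [(1, 2, 6), (2, 6, 6)]
  Group 2 (a > b): [(4, 9, 7), (3, 8, 4)]
Optimal job order: [1, 2, 4, 3]
Schedule:
  Job 1: M1 done at 2, M2 done at 8
  Job 2: M1 done at 8, M2 done at 14
  Job 4: M1 done at 17, M2 done at 24
  Job 3: M1 done at 25, M2 done at 29
Makespan = 29

29


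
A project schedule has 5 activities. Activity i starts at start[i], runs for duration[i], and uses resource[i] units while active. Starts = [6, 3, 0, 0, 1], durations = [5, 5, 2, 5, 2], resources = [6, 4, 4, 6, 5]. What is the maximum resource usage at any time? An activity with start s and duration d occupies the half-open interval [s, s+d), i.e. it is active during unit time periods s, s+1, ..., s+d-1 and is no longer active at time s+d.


Each activity i is active on [start_i, start_i + duration_i).
Compute total resource usage per time slot:
  t=0: active resources = [4, 6], total = 10
  t=1: active resources = [4, 6, 5], total = 15
  t=2: active resources = [6, 5], total = 11
  t=3: active resources = [4, 6], total = 10
  t=4: active resources = [4, 6], total = 10
  t=5: active resources = [4], total = 4
  t=6: active resources = [6, 4], total = 10
  t=7: active resources = [6, 4], total = 10
  t=8: active resources = [6], total = 6
  t=9: active resources = [6], total = 6
  t=10: active resources = [6], total = 6
Peak resource demand = 15

15


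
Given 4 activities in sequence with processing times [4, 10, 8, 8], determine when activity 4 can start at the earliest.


Activity 4 starts after activities 1 through 3 complete.
Predecessor durations: [4, 10, 8]
ES = 4 + 10 + 8 = 22

22


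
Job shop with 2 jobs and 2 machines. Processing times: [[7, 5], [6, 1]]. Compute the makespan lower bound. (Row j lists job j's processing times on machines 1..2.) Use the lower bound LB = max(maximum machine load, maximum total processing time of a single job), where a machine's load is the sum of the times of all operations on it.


Machine loads:
  Machine 1: 7 + 6 = 13
  Machine 2: 5 + 1 = 6
Max machine load = 13
Job totals:
  Job 1: 12
  Job 2: 7
Max job total = 12
Lower bound = max(13, 12) = 13

13


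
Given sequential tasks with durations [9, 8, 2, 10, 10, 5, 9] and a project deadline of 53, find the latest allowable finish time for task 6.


LF(activity 6) = deadline - sum of successor durations
Successors: activities 7 through 7 with durations [9]
Sum of successor durations = 9
LF = 53 - 9 = 44

44


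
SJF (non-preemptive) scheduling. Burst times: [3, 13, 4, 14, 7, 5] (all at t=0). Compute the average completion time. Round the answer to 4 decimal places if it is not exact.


SJF order (ascending): [3, 4, 5, 7, 13, 14]
Completion times:
  Job 1: burst=3, C=3
  Job 2: burst=4, C=7
  Job 3: burst=5, C=12
  Job 4: burst=7, C=19
  Job 5: burst=13, C=32
  Job 6: burst=14, C=46
Average completion = 119/6 = 19.8333

19.8333


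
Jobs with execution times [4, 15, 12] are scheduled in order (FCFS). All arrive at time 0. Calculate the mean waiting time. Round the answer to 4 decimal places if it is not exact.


FCFS order (as given): [4, 15, 12]
Waiting times:
  Job 1: wait = 0
  Job 2: wait = 4
  Job 3: wait = 19
Sum of waiting times = 23
Average waiting time = 23/3 = 7.6667

7.6667


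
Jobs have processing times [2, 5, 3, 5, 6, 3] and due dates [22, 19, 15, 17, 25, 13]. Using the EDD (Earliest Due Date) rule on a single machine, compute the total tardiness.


Sort by due date (EDD order): [(3, 13), (3, 15), (5, 17), (5, 19), (2, 22), (6, 25)]
Compute completion times and tardiness:
  Job 1: p=3, d=13, C=3, tardiness=max(0,3-13)=0
  Job 2: p=3, d=15, C=6, tardiness=max(0,6-15)=0
  Job 3: p=5, d=17, C=11, tardiness=max(0,11-17)=0
  Job 4: p=5, d=19, C=16, tardiness=max(0,16-19)=0
  Job 5: p=2, d=22, C=18, tardiness=max(0,18-22)=0
  Job 6: p=6, d=25, C=24, tardiness=max(0,24-25)=0
Total tardiness = 0

0


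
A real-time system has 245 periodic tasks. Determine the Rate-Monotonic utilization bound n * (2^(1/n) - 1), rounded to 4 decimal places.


Compute 2^(1/245) = 1.0028331781
Subtract 1: 1.0028331781 - 1 = 0.0028331781
Multiply by n: 245 * 0.0028331781 = 0.6941286345
Round to 4 dp: 0.6941

0.6941


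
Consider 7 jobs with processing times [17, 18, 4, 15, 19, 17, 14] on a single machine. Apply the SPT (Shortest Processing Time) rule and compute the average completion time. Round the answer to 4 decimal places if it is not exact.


Sort jobs by processing time (SPT order): [4, 14, 15, 17, 17, 18, 19]
Compute completion times sequentially:
  Job 1: processing = 4, completes at 4
  Job 2: processing = 14, completes at 18
  Job 3: processing = 15, completes at 33
  Job 4: processing = 17, completes at 50
  Job 5: processing = 17, completes at 67
  Job 6: processing = 18, completes at 85
  Job 7: processing = 19, completes at 104
Sum of completion times = 361
Average completion time = 361/7 = 51.5714

51.5714


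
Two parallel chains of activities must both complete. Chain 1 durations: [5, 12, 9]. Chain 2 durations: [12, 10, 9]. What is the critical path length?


Path A total = 5 + 12 + 9 = 26
Path B total = 12 + 10 + 9 = 31
Critical path = longest path = max(26, 31) = 31

31


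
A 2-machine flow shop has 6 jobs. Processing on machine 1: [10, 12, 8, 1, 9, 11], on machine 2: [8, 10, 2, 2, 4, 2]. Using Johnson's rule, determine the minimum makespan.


Apply Johnson's rule:
  Group 1 (a <= b): [(4, 1, 2)]
  Group 2 (a > b): [(2, 12, 10), (1, 10, 8), (5, 9, 4), (3, 8, 2), (6, 11, 2)]
Optimal job order: [4, 2, 1, 5, 3, 6]
Schedule:
  Job 4: M1 done at 1, M2 done at 3
  Job 2: M1 done at 13, M2 done at 23
  Job 1: M1 done at 23, M2 done at 31
  Job 5: M1 done at 32, M2 done at 36
  Job 3: M1 done at 40, M2 done at 42
  Job 6: M1 done at 51, M2 done at 53
Makespan = 53

53


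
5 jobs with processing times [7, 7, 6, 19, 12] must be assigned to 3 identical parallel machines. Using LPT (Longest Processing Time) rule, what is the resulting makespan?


Sort jobs in decreasing order (LPT): [19, 12, 7, 7, 6]
Assign each job to the least loaded machine:
  Machine 1: jobs [19], load = 19
  Machine 2: jobs [12, 6], load = 18
  Machine 3: jobs [7, 7], load = 14
Makespan = max load = 19

19


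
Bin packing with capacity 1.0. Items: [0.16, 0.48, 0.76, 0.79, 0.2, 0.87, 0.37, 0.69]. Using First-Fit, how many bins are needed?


Place items sequentially using First-Fit:
  Item 0.16 -> new Bin 1
  Item 0.48 -> Bin 1 (now 0.64)
  Item 0.76 -> new Bin 2
  Item 0.79 -> new Bin 3
  Item 0.2 -> Bin 1 (now 0.84)
  Item 0.87 -> new Bin 4
  Item 0.37 -> new Bin 5
  Item 0.69 -> new Bin 6
Total bins used = 6

6


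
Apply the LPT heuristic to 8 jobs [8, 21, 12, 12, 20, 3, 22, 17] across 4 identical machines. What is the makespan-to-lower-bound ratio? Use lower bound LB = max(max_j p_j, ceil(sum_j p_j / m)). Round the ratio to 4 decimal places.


LPT order: [22, 21, 20, 17, 12, 12, 8, 3]
Machine loads after assignment: [25, 29, 32, 29]
LPT makespan = 32
Lower bound = max(max_job, ceil(total/4)) = max(22, 29) = 29
Ratio = 32 / 29 = 1.1034

1.1034


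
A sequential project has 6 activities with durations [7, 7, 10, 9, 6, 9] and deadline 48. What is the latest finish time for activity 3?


LF(activity 3) = deadline - sum of successor durations
Successors: activities 4 through 6 with durations [9, 6, 9]
Sum of successor durations = 24
LF = 48 - 24 = 24

24


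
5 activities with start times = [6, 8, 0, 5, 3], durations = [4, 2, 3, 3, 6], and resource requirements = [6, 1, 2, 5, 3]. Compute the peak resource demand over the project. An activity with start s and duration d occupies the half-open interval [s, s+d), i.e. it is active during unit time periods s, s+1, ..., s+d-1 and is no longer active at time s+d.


Each activity i is active on [start_i, start_i + duration_i).
Compute total resource usage per time slot:
  t=0: active resources = [2], total = 2
  t=1: active resources = [2], total = 2
  t=2: active resources = [2], total = 2
  t=3: active resources = [3], total = 3
  t=4: active resources = [3], total = 3
  t=5: active resources = [5, 3], total = 8
  t=6: active resources = [6, 5, 3], total = 14
  t=7: active resources = [6, 5, 3], total = 14
  t=8: active resources = [6, 1, 3], total = 10
  t=9: active resources = [6, 1], total = 7
Peak resource demand = 14

14


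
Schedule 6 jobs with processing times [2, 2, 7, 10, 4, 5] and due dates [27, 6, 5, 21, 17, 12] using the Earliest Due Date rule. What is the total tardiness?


Sort by due date (EDD order): [(7, 5), (2, 6), (5, 12), (4, 17), (10, 21), (2, 27)]
Compute completion times and tardiness:
  Job 1: p=7, d=5, C=7, tardiness=max(0,7-5)=2
  Job 2: p=2, d=6, C=9, tardiness=max(0,9-6)=3
  Job 3: p=5, d=12, C=14, tardiness=max(0,14-12)=2
  Job 4: p=4, d=17, C=18, tardiness=max(0,18-17)=1
  Job 5: p=10, d=21, C=28, tardiness=max(0,28-21)=7
  Job 6: p=2, d=27, C=30, tardiness=max(0,30-27)=3
Total tardiness = 18

18


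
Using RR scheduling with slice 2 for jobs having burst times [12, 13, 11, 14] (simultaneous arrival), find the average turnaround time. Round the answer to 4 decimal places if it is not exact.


Time quantum = 2
Execution trace:
  J1 runs 2 units, time = 2
  J2 runs 2 units, time = 4
  J3 runs 2 units, time = 6
  J4 runs 2 units, time = 8
  J1 runs 2 units, time = 10
  J2 runs 2 units, time = 12
  J3 runs 2 units, time = 14
  J4 runs 2 units, time = 16
  J1 runs 2 units, time = 18
  J2 runs 2 units, time = 20
  J3 runs 2 units, time = 22
  J4 runs 2 units, time = 24
  J1 runs 2 units, time = 26
  J2 runs 2 units, time = 28
  J3 runs 2 units, time = 30
  J4 runs 2 units, time = 32
  J1 runs 2 units, time = 34
  J2 runs 2 units, time = 36
  J3 runs 2 units, time = 38
  J4 runs 2 units, time = 40
  J1 runs 2 units, time = 42
  J2 runs 2 units, time = 44
  J3 runs 1 units, time = 45
  J4 runs 2 units, time = 47
  J2 runs 1 units, time = 48
  J4 runs 2 units, time = 50
Finish times: [42, 48, 45, 50]
Average turnaround = 185/4 = 46.25

46.25


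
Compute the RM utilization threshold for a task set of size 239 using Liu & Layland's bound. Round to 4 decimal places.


Compute 2^(1/239) = 1.0029044070
Subtract 1: 1.0029044070 - 1 = 0.0029044070
Multiply by n: 239 * 0.0029044070 = 0.6941532730
Round to 4 dp: 0.6942

0.6942


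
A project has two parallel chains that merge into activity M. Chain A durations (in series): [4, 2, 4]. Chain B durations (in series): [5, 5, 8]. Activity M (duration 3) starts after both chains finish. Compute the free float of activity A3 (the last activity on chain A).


ES(A3) = sum of predecessors on chain A = 6
EF(A3) = ES + duration = 6 + 4 = 10
Successor of A3 is M. ES(M) = max(sum(A), sum(B)) = max(10, 18) = 18
Free float = ES(successor) - EF(current) = 18 - 10 = 8

8


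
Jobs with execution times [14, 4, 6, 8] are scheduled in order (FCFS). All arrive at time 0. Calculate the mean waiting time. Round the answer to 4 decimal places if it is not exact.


FCFS order (as given): [14, 4, 6, 8]
Waiting times:
  Job 1: wait = 0
  Job 2: wait = 14
  Job 3: wait = 18
  Job 4: wait = 24
Sum of waiting times = 56
Average waiting time = 56/4 = 14.0

14.0


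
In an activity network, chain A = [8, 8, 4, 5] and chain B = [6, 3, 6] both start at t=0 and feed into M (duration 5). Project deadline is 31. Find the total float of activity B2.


Forward pass: ES(B2) = sum of predecessors on chain B = 6
EF = ES + duration = 6 + 3 = 9
Backward pass: LF(M) = deadline = 31; LS(M) = 31 - 5 = 26
LF(B2) = LS(M) - sum(successors on chain B) = 26 - 6 = 20
LS = LF - duration = 20 - 3 = 17
Total float = LS - ES = 17 - 6 = 11

11


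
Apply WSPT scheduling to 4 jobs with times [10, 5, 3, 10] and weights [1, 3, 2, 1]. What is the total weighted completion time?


Compute p/w ratios and sort ascending (WSPT): [(3, 2), (5, 3), (10, 1), (10, 1)]
Compute weighted completion times:
  Job (p=3,w=2): C=3, w*C=2*3=6
  Job (p=5,w=3): C=8, w*C=3*8=24
  Job (p=10,w=1): C=18, w*C=1*18=18
  Job (p=10,w=1): C=28, w*C=1*28=28
Total weighted completion time = 76

76


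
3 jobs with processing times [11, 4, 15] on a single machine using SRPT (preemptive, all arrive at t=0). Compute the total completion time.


Since all jobs arrive at t=0, SRPT equals SPT ordering.
SPT order: [4, 11, 15]
Completion times:
  Job 1: p=4, C=4
  Job 2: p=11, C=15
  Job 3: p=15, C=30
Total completion time = 4 + 15 + 30 = 49

49


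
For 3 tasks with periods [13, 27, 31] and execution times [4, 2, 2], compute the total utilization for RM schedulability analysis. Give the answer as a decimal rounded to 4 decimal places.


Compute individual utilizations (exact fractions):
  Task 1: C/T = 4/13 (approx. 0.3077)
  Task 2: C/T = 2/27 (approx. 0.0741)
  Task 3: C/T = 2/31 (approx. 0.0645)
Total utilization U = 4/13 + 2/27 + 2/31 = 4856/10881
Rounded to 4 decimal places: U = 0.4463
RM (Liu & Layland) bound for 3 tasks = 0.779763; compare with U = 4856/10881 (approx. 0.446283)
U <= bound, so schedulable by RM sufficient condition.

0.4463


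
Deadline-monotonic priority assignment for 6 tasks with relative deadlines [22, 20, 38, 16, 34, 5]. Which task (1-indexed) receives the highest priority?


Sort tasks by relative deadline (ascending):
  Task 6: deadline = 5
  Task 4: deadline = 16
  Task 2: deadline = 20
  Task 1: deadline = 22
  Task 5: deadline = 34
  Task 3: deadline = 38
Priority order (highest first): [6, 4, 2, 1, 5, 3]
Highest priority task = 6

6


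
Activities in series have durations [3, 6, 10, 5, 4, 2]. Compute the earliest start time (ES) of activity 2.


Activity 2 starts after activities 1 through 1 complete.
Predecessor durations: [3]
ES = 3 = 3

3


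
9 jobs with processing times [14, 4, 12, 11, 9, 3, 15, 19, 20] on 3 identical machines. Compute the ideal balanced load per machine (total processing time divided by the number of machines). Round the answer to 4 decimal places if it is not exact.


Total processing time = 14 + 4 + 12 + 11 + 9 + 3 + 15 + 19 + 20 = 107
Number of machines = 3
Ideal balanced load = 107 / 3 = 35.6667

35.6667


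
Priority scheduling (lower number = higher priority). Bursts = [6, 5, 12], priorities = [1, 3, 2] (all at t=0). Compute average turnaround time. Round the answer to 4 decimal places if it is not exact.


Sort by priority (ascending = highest first):
Order: [(1, 6), (2, 12), (3, 5)]
Completion times:
  Priority 1, burst=6, C=6
  Priority 2, burst=12, C=18
  Priority 3, burst=5, C=23
Average turnaround = 47/3 = 15.6667

15.6667


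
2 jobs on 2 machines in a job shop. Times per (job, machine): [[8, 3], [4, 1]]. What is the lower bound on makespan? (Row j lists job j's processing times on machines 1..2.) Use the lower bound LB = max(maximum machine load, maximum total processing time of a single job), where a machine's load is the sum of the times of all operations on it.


Machine loads:
  Machine 1: 8 + 4 = 12
  Machine 2: 3 + 1 = 4
Max machine load = 12
Job totals:
  Job 1: 11
  Job 2: 5
Max job total = 11
Lower bound = max(12, 11) = 12

12


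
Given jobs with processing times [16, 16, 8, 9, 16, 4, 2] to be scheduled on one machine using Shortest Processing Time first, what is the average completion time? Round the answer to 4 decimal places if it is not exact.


Sort jobs by processing time (SPT order): [2, 4, 8, 9, 16, 16, 16]
Compute completion times sequentially:
  Job 1: processing = 2, completes at 2
  Job 2: processing = 4, completes at 6
  Job 3: processing = 8, completes at 14
  Job 4: processing = 9, completes at 23
  Job 5: processing = 16, completes at 39
  Job 6: processing = 16, completes at 55
  Job 7: processing = 16, completes at 71
Sum of completion times = 210
Average completion time = 210/7 = 30.0

30.0


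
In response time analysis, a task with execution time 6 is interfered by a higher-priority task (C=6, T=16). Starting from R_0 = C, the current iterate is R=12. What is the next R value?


R_next = C + ceil(R_prev / T_hp) * C_hp
ceil(12 / 16) = ceil(0.75) = 1
Interference = 1 * 6 = 6
R_next = 6 + 6 = 12
R_next = R_prev, so the iteration has converged (response time = 12).

12


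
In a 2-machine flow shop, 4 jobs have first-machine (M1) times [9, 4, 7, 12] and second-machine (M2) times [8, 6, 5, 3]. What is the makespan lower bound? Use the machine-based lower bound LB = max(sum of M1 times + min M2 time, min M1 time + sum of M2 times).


LB1 = sum(M1 times) + min(M2 times) = 32 + 3 = 35
LB2 = min(M1 times) + sum(M2 times) = 4 + 22 = 26
Lower bound = max(LB1, LB2) = max(35, 26) = 35

35


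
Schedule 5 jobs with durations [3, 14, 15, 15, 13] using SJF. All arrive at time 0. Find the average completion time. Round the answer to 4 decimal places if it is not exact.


SJF order (ascending): [3, 13, 14, 15, 15]
Completion times:
  Job 1: burst=3, C=3
  Job 2: burst=13, C=16
  Job 3: burst=14, C=30
  Job 4: burst=15, C=45
  Job 5: burst=15, C=60
Average completion = 154/5 = 30.8

30.8


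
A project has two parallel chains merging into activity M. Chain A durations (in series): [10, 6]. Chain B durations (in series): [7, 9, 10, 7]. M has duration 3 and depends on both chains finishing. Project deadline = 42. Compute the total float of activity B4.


Forward pass: ES(B4) = sum of predecessors on chain B = 26
EF = ES + duration = 26 + 7 = 33
Backward pass: LF(M) = deadline = 42; LS(M) = 42 - 3 = 39
LF(B4) = LS(M) - sum(successors on chain B) = 39 - 0 = 39
LS = LF - duration = 39 - 7 = 32
Total float = LS - ES = 32 - 26 = 6

6


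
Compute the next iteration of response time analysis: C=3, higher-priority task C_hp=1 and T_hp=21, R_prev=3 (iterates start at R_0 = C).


R_next = C + ceil(R_prev / T_hp) * C_hp
ceil(3 / 21) = ceil(0.1429) = 1
Interference = 1 * 1 = 1
R_next = 3 + 1 = 4

4


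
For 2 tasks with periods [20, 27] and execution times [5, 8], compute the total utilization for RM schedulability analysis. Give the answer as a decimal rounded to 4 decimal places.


Compute individual utilizations (exact fractions):
  Task 1: C/T = 5/20 = 1/4 (approx. 0.25)
  Task 2: C/T = 8/27 (approx. 0.2963)
Total utilization U = 1/4 + 8/27 = 59/108
Rounded to 4 decimal places: U = 0.5463
RM (Liu & Layland) bound for 2 tasks = 0.828427; compare with U = 59/108 (approx. 0.546296)
U <= bound, so schedulable by RM sufficient condition.

0.5463


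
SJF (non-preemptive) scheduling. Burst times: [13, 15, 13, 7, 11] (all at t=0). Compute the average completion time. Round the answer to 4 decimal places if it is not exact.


SJF order (ascending): [7, 11, 13, 13, 15]
Completion times:
  Job 1: burst=7, C=7
  Job 2: burst=11, C=18
  Job 3: burst=13, C=31
  Job 4: burst=13, C=44
  Job 5: burst=15, C=59
Average completion = 159/5 = 31.8

31.8


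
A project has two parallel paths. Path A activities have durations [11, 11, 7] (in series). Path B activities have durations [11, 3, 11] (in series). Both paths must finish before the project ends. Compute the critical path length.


Path A total = 11 + 11 + 7 = 29
Path B total = 11 + 3 + 11 = 25
Critical path = longest path = max(29, 25) = 29

29


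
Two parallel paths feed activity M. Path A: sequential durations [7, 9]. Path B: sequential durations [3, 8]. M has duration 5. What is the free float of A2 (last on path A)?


ES(A2) = sum of predecessors on chain A = 7
EF(A2) = ES + duration = 7 + 9 = 16
Successor of A2 is M. ES(M) = max(sum(A), sum(B)) = max(16, 11) = 16
Free float = ES(successor) - EF(current) = 16 - 16 = 0

0


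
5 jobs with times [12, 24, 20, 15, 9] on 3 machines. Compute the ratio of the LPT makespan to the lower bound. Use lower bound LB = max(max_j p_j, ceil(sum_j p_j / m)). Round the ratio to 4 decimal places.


LPT order: [24, 20, 15, 12, 9]
Machine loads after assignment: [24, 29, 27]
LPT makespan = 29
Lower bound = max(max_job, ceil(total/3)) = max(24, 27) = 27
Ratio = 29 / 27 = 1.0741

1.0741


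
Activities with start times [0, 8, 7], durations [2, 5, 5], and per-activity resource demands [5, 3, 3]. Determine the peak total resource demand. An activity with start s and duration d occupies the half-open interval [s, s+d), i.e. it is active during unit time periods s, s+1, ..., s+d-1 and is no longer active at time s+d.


Each activity i is active on [start_i, start_i + duration_i).
Compute total resource usage per time slot:
  t=0: active resources = [5], total = 5
  t=1: active resources = [5], total = 5
  t=2: active resources = [], total = 0
  t=3: active resources = [], total = 0
  t=4: active resources = [], total = 0
  t=5: active resources = [], total = 0
  t=6: active resources = [], total = 0
  t=7: active resources = [3], total = 3
  t=8: active resources = [3, 3], total = 6
  t=9: active resources = [3, 3], total = 6
  t=10: active resources = [3, 3], total = 6
  t=11: active resources = [3, 3], total = 6
  t=12: active resources = [3], total = 3
Peak resource demand = 6

6


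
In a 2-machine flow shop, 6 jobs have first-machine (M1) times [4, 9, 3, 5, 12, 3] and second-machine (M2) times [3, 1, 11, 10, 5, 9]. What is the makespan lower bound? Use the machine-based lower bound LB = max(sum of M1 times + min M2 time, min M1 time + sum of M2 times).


LB1 = sum(M1 times) + min(M2 times) = 36 + 1 = 37
LB2 = min(M1 times) + sum(M2 times) = 3 + 39 = 42
Lower bound = max(LB1, LB2) = max(37, 42) = 42

42


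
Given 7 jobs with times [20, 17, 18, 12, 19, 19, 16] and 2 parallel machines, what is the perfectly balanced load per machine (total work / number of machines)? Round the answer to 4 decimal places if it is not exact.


Total processing time = 20 + 17 + 18 + 12 + 19 + 19 + 16 = 121
Number of machines = 2
Ideal balanced load = 121 / 2 = 60.5

60.5


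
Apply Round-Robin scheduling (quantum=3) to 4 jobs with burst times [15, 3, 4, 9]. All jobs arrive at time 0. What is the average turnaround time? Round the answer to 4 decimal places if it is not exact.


Time quantum = 3
Execution trace:
  J1 runs 3 units, time = 3
  J2 runs 3 units, time = 6
  J3 runs 3 units, time = 9
  J4 runs 3 units, time = 12
  J1 runs 3 units, time = 15
  J3 runs 1 units, time = 16
  J4 runs 3 units, time = 19
  J1 runs 3 units, time = 22
  J4 runs 3 units, time = 25
  J1 runs 3 units, time = 28
  J1 runs 3 units, time = 31
Finish times: [31, 6, 16, 25]
Average turnaround = 78/4 = 19.5

19.5


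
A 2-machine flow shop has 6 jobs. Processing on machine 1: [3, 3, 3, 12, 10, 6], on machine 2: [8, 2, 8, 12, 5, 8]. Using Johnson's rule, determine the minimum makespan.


Apply Johnson's rule:
  Group 1 (a <= b): [(1, 3, 8), (3, 3, 8), (6, 6, 8), (4, 12, 12)]
  Group 2 (a > b): [(5, 10, 5), (2, 3, 2)]
Optimal job order: [1, 3, 6, 4, 5, 2]
Schedule:
  Job 1: M1 done at 3, M2 done at 11
  Job 3: M1 done at 6, M2 done at 19
  Job 6: M1 done at 12, M2 done at 27
  Job 4: M1 done at 24, M2 done at 39
  Job 5: M1 done at 34, M2 done at 44
  Job 2: M1 done at 37, M2 done at 46
Makespan = 46

46


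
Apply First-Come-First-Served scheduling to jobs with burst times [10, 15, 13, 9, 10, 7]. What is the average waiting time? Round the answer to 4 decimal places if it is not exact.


FCFS order (as given): [10, 15, 13, 9, 10, 7]
Waiting times:
  Job 1: wait = 0
  Job 2: wait = 10
  Job 3: wait = 25
  Job 4: wait = 38
  Job 5: wait = 47
  Job 6: wait = 57
Sum of waiting times = 177
Average waiting time = 177/6 = 29.5

29.5


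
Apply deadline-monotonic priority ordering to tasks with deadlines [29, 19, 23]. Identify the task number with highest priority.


Sort tasks by relative deadline (ascending):
  Task 2: deadline = 19
  Task 3: deadline = 23
  Task 1: deadline = 29
Priority order (highest first): [2, 3, 1]
Highest priority task = 2

2


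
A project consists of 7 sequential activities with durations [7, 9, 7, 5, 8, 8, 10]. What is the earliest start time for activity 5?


Activity 5 starts after activities 1 through 4 complete.
Predecessor durations: [7, 9, 7, 5]
ES = 7 + 9 + 7 + 5 = 28

28


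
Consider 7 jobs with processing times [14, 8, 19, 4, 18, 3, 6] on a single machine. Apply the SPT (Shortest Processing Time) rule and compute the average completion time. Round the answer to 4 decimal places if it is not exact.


Sort jobs by processing time (SPT order): [3, 4, 6, 8, 14, 18, 19]
Compute completion times sequentially:
  Job 1: processing = 3, completes at 3
  Job 2: processing = 4, completes at 7
  Job 3: processing = 6, completes at 13
  Job 4: processing = 8, completes at 21
  Job 5: processing = 14, completes at 35
  Job 6: processing = 18, completes at 53
  Job 7: processing = 19, completes at 72
Sum of completion times = 204
Average completion time = 204/7 = 29.1429

29.1429


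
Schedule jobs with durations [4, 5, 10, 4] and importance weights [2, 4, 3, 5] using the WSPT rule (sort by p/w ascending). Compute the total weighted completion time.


Compute p/w ratios and sort ascending (WSPT): [(4, 5), (5, 4), (4, 2), (10, 3)]
Compute weighted completion times:
  Job (p=4,w=5): C=4, w*C=5*4=20
  Job (p=5,w=4): C=9, w*C=4*9=36
  Job (p=4,w=2): C=13, w*C=2*13=26
  Job (p=10,w=3): C=23, w*C=3*23=69
Total weighted completion time = 151

151


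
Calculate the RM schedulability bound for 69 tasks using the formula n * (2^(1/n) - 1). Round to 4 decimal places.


Compute 2^(1/69) = 1.0100962378
Subtract 1: 1.0100962378 - 1 = 0.0100962378
Multiply by n: 69 * 0.0100962378 = 0.6966404082
Round to 4 dp: 0.6966

0.6966


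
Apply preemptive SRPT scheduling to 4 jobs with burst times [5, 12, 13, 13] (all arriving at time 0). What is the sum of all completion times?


Since all jobs arrive at t=0, SRPT equals SPT ordering.
SPT order: [5, 12, 13, 13]
Completion times:
  Job 1: p=5, C=5
  Job 2: p=12, C=17
  Job 3: p=13, C=30
  Job 4: p=13, C=43
Total completion time = 5 + 17 + 30 + 43 = 95

95


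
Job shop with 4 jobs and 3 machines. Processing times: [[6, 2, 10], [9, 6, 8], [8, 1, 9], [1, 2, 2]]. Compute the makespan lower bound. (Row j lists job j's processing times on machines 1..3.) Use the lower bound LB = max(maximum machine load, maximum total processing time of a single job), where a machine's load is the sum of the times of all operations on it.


Machine loads:
  Machine 1: 6 + 9 + 8 + 1 = 24
  Machine 2: 2 + 6 + 1 + 2 = 11
  Machine 3: 10 + 8 + 9 + 2 = 29
Max machine load = 29
Job totals:
  Job 1: 18
  Job 2: 23
  Job 3: 18
  Job 4: 5
Max job total = 23
Lower bound = max(29, 23) = 29

29


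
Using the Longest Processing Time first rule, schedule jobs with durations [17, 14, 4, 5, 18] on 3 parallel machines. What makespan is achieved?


Sort jobs in decreasing order (LPT): [18, 17, 14, 5, 4]
Assign each job to the least loaded machine:
  Machine 1: jobs [18], load = 18
  Machine 2: jobs [17, 4], load = 21
  Machine 3: jobs [14, 5], load = 19
Makespan = max load = 21

21


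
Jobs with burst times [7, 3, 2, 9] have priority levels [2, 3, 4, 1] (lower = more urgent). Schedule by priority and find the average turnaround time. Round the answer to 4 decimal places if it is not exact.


Sort by priority (ascending = highest first):
Order: [(1, 9), (2, 7), (3, 3), (4, 2)]
Completion times:
  Priority 1, burst=9, C=9
  Priority 2, burst=7, C=16
  Priority 3, burst=3, C=19
  Priority 4, burst=2, C=21
Average turnaround = 65/4 = 16.25

16.25


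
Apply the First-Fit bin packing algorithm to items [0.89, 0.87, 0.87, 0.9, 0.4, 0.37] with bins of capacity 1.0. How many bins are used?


Place items sequentially using First-Fit:
  Item 0.89 -> new Bin 1
  Item 0.87 -> new Bin 2
  Item 0.87 -> new Bin 3
  Item 0.9 -> new Bin 4
  Item 0.4 -> new Bin 5
  Item 0.37 -> Bin 5 (now 0.77)
Total bins used = 5

5


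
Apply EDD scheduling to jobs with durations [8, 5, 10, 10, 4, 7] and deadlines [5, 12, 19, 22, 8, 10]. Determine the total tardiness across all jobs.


Sort by due date (EDD order): [(8, 5), (4, 8), (7, 10), (5, 12), (10, 19), (10, 22)]
Compute completion times and tardiness:
  Job 1: p=8, d=5, C=8, tardiness=max(0,8-5)=3
  Job 2: p=4, d=8, C=12, tardiness=max(0,12-8)=4
  Job 3: p=7, d=10, C=19, tardiness=max(0,19-10)=9
  Job 4: p=5, d=12, C=24, tardiness=max(0,24-12)=12
  Job 5: p=10, d=19, C=34, tardiness=max(0,34-19)=15
  Job 6: p=10, d=22, C=44, tardiness=max(0,44-22)=22
Total tardiness = 65

65


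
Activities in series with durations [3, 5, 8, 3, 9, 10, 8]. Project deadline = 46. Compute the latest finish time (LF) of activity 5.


LF(activity 5) = deadline - sum of successor durations
Successors: activities 6 through 7 with durations [10, 8]
Sum of successor durations = 18
LF = 46 - 18 = 28

28


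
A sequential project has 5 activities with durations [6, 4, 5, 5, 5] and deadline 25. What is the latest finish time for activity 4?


LF(activity 4) = deadline - sum of successor durations
Successors: activities 5 through 5 with durations [5]
Sum of successor durations = 5
LF = 25 - 5 = 20

20


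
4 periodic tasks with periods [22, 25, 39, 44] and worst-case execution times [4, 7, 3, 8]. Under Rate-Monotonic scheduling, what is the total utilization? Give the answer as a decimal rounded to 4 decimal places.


Compute individual utilizations (exact fractions):
  Task 1: C/T = 4/22 = 2/11 (approx. 0.1818)
  Task 2: C/T = 7/25 (approx. 0.28)
  Task 3: C/T = 3/39 = 1/13 (approx. 0.0769)
  Task 4: C/T = 8/44 = 2/11 (approx. 0.1818)
Total utilization U = 2/11 + 7/25 + 1/13 + 2/11 = 2576/3575
Rounded to 4 decimal places: U = 0.7206
RM (Liu & Layland) bound for 4 tasks = 0.756828; compare with U = 2576/3575 (approx. 0.720559)
U <= bound, so schedulable by RM sufficient condition.

0.7206


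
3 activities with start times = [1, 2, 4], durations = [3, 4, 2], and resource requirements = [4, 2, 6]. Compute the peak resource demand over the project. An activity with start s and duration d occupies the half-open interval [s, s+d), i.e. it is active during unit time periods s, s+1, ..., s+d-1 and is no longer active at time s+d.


Each activity i is active on [start_i, start_i + duration_i).
Compute total resource usage per time slot:
  t=0: active resources = [], total = 0
  t=1: active resources = [4], total = 4
  t=2: active resources = [4, 2], total = 6
  t=3: active resources = [4, 2], total = 6
  t=4: active resources = [2, 6], total = 8
  t=5: active resources = [2, 6], total = 8
Peak resource demand = 8

8


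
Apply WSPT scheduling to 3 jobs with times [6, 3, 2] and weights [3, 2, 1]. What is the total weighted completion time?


Compute p/w ratios and sort ascending (WSPT): [(3, 2), (6, 3), (2, 1)]
Compute weighted completion times:
  Job (p=3,w=2): C=3, w*C=2*3=6
  Job (p=6,w=3): C=9, w*C=3*9=27
  Job (p=2,w=1): C=11, w*C=1*11=11
Total weighted completion time = 44

44


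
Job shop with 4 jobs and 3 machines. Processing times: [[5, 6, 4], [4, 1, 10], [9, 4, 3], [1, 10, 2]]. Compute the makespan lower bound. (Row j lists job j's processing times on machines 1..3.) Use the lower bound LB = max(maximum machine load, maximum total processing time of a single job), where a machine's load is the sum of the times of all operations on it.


Machine loads:
  Machine 1: 5 + 4 + 9 + 1 = 19
  Machine 2: 6 + 1 + 4 + 10 = 21
  Machine 3: 4 + 10 + 3 + 2 = 19
Max machine load = 21
Job totals:
  Job 1: 15
  Job 2: 15
  Job 3: 16
  Job 4: 13
Max job total = 16
Lower bound = max(21, 16) = 21

21


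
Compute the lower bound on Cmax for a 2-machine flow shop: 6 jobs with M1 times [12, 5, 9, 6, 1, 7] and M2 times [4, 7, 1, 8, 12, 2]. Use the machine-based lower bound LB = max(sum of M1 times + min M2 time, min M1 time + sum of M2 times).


LB1 = sum(M1 times) + min(M2 times) = 40 + 1 = 41
LB2 = min(M1 times) + sum(M2 times) = 1 + 34 = 35
Lower bound = max(LB1, LB2) = max(41, 35) = 41

41


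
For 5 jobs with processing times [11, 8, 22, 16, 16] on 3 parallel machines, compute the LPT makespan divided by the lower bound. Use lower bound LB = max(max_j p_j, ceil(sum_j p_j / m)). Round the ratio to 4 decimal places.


LPT order: [22, 16, 16, 11, 8]
Machine loads after assignment: [22, 27, 24]
LPT makespan = 27
Lower bound = max(max_job, ceil(total/3)) = max(22, 25) = 25
Ratio = 27 / 25 = 1.08

1.08


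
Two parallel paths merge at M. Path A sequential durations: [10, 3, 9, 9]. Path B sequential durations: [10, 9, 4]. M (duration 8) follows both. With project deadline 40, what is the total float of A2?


Forward pass: ES(A2) = sum of predecessors on chain A = 10
EF = ES + duration = 10 + 3 = 13
Backward pass: LF(M) = deadline = 40; LS(M) = 40 - 8 = 32
LF(A2) = LS(M) - sum(successors on chain A) = 32 - 18 = 14
LS = LF - duration = 14 - 3 = 11
Total float = LS - ES = 11 - 10 = 1

1


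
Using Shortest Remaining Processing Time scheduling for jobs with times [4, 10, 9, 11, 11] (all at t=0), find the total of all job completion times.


Since all jobs arrive at t=0, SRPT equals SPT ordering.
SPT order: [4, 9, 10, 11, 11]
Completion times:
  Job 1: p=4, C=4
  Job 2: p=9, C=13
  Job 3: p=10, C=23
  Job 4: p=11, C=34
  Job 5: p=11, C=45
Total completion time = 4 + 13 + 23 + 34 + 45 = 119

119


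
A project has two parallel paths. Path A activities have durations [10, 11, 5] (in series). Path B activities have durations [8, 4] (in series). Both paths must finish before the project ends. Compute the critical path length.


Path A total = 10 + 11 + 5 = 26
Path B total = 8 + 4 = 12
Critical path = longest path = max(26, 12) = 26

26


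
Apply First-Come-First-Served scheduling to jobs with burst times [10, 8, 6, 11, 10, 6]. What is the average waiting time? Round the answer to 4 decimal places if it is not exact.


FCFS order (as given): [10, 8, 6, 11, 10, 6]
Waiting times:
  Job 1: wait = 0
  Job 2: wait = 10
  Job 3: wait = 18
  Job 4: wait = 24
  Job 5: wait = 35
  Job 6: wait = 45
Sum of waiting times = 132
Average waiting time = 132/6 = 22.0

22.0
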